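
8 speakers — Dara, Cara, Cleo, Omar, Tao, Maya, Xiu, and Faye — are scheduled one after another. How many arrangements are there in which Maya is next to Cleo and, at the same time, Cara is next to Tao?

2880

Treat {Maya,Cleo} as one block (2 orders) and {Cara,Tao} as another (2 orders).
That leaves 6 units to arrange: 2 × 2 × 6! = 4 × 720 = 2880.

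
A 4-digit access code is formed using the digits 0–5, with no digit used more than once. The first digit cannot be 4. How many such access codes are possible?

The first digit has 6−1 = 5 choices (anything except 4).
The remaining 3 digits are filled from the other 5 symbols without repetition: 5 × 4 × 3 = 60.
Total: 5 × 60 = 300.

300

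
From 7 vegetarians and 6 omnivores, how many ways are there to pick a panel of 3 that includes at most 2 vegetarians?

Split by how many vegetarians are chosen (0 through 2).
Sum: C(7,0)·C(6,3) + C(7,1)·C(6,2) + C(7,2)·C(6,1) = 20 + 105 + 126 = 251.

251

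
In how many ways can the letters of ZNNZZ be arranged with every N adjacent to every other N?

Treat the 2 copies of N as a single block. The multiset to arrange is then {NN, Z, Z, Z}, 4 items in all.
That gives (4)!/(3!) = 4 arrangements.

4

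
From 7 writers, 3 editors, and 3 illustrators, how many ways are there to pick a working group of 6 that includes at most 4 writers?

1583

Split by how many writers are chosen (0 through 4).
Sum: C(7,0)·C(6,6) + C(7,1)·C(6,5) + C(7,2)·C(6,4) + C(7,3)·C(6,3) + C(7,4)·C(6,2) = 1 + 42 + 315 + 700 + 525 = 1583.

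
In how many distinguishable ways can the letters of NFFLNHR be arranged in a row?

1260

Letter multiplicities in NFFLNHR: F×2, H×1, L×1, N×2, R×1.
The number of distinct arrangements is 7!/(2!·2!) = 5040/4 = 1260.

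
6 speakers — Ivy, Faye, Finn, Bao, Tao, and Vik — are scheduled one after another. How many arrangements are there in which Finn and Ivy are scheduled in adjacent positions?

Glue Finn and Ivy into one block (2 internal orders), leaving 5 units to arrange in a row.
So the count is 2·(5)! = 240.

240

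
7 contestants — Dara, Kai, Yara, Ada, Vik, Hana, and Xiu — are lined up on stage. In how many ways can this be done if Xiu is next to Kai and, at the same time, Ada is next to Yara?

Treat {Xiu,Kai} as one block (2 orders) and {Ada,Yara} as another (2 orders).
That leaves 5 units to arrange: 2 × 2 × 5! = 4 × 120 = 480.

480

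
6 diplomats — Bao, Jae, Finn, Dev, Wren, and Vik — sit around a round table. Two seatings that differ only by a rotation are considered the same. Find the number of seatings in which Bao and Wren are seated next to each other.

Glue Bao and Wren into a block (2 internal orders). Seating 5 units around a circle gives (4)! arrangements.
So 2 × (4)! = 2 × 24 = 48.

48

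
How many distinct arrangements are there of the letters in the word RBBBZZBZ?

RBBBZZBZ has 8 letters with B appearing 4 times and Z appearing 3 times.
So there are 8! / (4!·3!) = 280 distinguishable arrangements.

280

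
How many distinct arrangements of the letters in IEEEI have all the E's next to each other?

3

Treat the 3 copies of E as a single block. The multiset to arrange is then {EEE, I, I}, 3 items in all.
That gives (3)!/(2!) = 3 arrangements.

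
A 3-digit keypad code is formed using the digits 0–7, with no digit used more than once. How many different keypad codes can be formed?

336

Choose and order 3 of the 8 symbols: the first digit has 8 options, the next 7, then 6.
That product is 8 × 7 × 6 = 336.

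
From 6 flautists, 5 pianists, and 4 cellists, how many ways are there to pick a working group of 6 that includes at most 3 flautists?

Split by how many flautists are chosen (0 through 3).
Sum: C(6,0)·C(9,6) + C(6,1)·C(9,5) + C(6,2)·C(9,4) + C(6,3)·C(9,3) = 84 + 756 + 1890 + 1680 = 4410.

4410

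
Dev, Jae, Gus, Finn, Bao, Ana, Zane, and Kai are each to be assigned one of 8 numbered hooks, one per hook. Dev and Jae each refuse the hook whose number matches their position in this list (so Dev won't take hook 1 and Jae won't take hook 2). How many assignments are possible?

Let Aᵢ (for i ∈ {1, 2}) be the placements that put person i in their forbidden hook. Any j of these fix j positions, leaving (8−j)! ways to fill the rest, and there are C(2,j) ways to pick which j.
By inclusion–exclusion, the number of valid placements is Σ_{j=0}^{2} (−1)^j C(2,j)·(8−j)!.
Computing: 40320 − 10080 + 720 = 30960.

30960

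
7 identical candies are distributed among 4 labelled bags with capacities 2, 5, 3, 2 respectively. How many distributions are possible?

Ignoring the caps, the number of non-negative solutions to x_1+…+x_4 = 7 is C(10,3) = 120.
Subtract solutions that violate a single cap (substitute x_i' = x_i − (cap_i+1)): x_1 ≥ 3 gives C(7,3) = 35; x_2 ≥ 6 gives C(4,3) = 4; x_3 ≥ 4 gives C(6,3) = 20; x_4 ≥ 3 gives C(7,3) = 35. Together 94.
Add back pairs where two caps are both exceeded: 0 + 1 + 4 + 0 + 0 + 1 = 6.
By inclusion–exclusion the count is 120 − 94 + 6 = 32.

32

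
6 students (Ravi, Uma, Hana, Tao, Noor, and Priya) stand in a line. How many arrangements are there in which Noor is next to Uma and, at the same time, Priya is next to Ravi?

Treat {Noor,Uma} as one block (2 orders) and {Priya,Ravi} as another (2 orders).
That leaves 4 units to arrange: 2 × 2 × 4! = 4 × 24 = 96.

96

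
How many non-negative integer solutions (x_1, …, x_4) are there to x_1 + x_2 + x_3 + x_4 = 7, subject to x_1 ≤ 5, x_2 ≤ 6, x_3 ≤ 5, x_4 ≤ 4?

By stars and bars, unrestricted non-negative solutions to x_1+…+x_4 = 7 number C(7+3,3) = 120.
Subtract solutions that violate a single cap (substitute x_i' = x_i − (cap_i+1)): x_1 ≥ 6 gives C(4,3) = 4; x_2 ≥ 7 gives C(3,3) = 1; x_3 ≥ 6 gives C(4,3) = 4; x_4 ≥ 5 gives C(5,3) = 10. Together 19.
No two caps can be exceeded simultaneously, so the pair terms are all 0.
By inclusion–exclusion the count is 120 − 19 + 0 = 101.

101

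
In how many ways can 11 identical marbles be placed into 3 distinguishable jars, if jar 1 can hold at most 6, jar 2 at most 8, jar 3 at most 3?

22

Ignoring the caps, the number of non-negative solutions to x_1+…+x_3 = 11 is C(13,2) = 78.
Subtract solutions that violate a single cap (substitute x_i' = x_i − (cap_i+1)): x_1 ≥ 7 gives C(6,2) = 15; x_2 ≥ 9 gives C(4,2) = 6; x_3 ≥ 4 gives C(9,2) = 36. Together 57.
Add back pairs where two caps are both exceeded: 0 + 1 + 0 = 1.
By inclusion–exclusion the count is 78 − 57 + 1 = 22.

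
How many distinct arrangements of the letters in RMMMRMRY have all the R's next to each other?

Treat the 3 copies of R as a single block. The multiset to arrange is then {RRR, M, M, M, M, Y}, 6 items in all.
That gives (6)!/(4!) = 30 arrangements.

30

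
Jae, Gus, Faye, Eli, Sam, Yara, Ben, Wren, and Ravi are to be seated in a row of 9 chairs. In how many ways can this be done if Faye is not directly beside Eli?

282240

There are 9! = 362880 arrangements in all. If Faye and Eli are adjacent, merging them into one block gives 2·(8)! = 80640 arrangements.
So 362880 − 80640 = 282240 arrangements keep them apart.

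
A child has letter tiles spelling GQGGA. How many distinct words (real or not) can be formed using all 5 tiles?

20

GQGGA has 5 letters with G appearing 3 times.
The number of distinct arrangements is 5!/(3!) = 120/6 = 20.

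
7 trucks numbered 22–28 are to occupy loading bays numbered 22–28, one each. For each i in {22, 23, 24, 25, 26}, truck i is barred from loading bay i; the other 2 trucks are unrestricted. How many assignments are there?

2428

Let Aᵢ (for 22 ≤ i ≤ 26) be the placements that put truck i in its forbidden loading bay. Any j of these fix j positions, leaving (7−j)! ways to fill the rest, and there are C(5,j) ways to pick which j.
By inclusion–exclusion, the number of valid placements is Σ_{j=0}^{5} (−1)^j C(5,j)·(7−j)!.
Computing: 5040 − 3600 + 1200 − 240 + 30 − 2 = 2428.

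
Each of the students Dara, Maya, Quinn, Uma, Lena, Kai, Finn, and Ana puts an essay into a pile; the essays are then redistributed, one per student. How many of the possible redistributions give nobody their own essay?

14833

Count assignments avoiding every fixed point. For any j of the 8 students fixed to their own essay, the other 8−j can be arranged in (8−j)! ways.
By inclusion–exclusion this is Σ_{j=0}^{8} (−1)^j C(8,j)·(8−j)!.
Computing: 40320 − 40320 + 20160 − 6720 + 1680 − 336 + 56 − 8 + 1 = 14833.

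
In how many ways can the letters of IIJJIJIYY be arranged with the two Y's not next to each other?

980

Total arrangements of IIJJIJIYY: 9!/(4!·3!·2!) = 1260.
Arrangements with the Y's together: treat YY as one letter, giving (8)!/(4!·3!) = 280.
Subtracting, 1260 − 280 = 980 arrangements keep the Y's apart.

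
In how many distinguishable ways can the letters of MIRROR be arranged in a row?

The 6 letters of MIRROR have repeats: R appearing 3 times.
The number of distinct arrangements is 6!/(3!) = 720/6 = 120.

120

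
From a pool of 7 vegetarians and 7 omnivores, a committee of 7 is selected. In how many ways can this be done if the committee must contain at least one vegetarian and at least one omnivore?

Unrestricted: C(14,7) = 3432 ways to pick any 7 of the 14.
Subtract selections that omit an entire group: no vegetarians → C(7,7) = 1; no omnivores → C(7,7) = 1.
Both groups omitted at once is impossible, so 3432 − 2 = 3430.

3430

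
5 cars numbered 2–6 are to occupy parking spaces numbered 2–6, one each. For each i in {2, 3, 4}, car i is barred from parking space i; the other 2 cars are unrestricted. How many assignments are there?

64

Let Aᵢ (for i ∈ {2, 3, 4}) be the placements that put car i in its forbidden parking space. Any j of these fix j positions, leaving (5−j)! ways to fill the rest, and there are C(3,j) ways to pick which j.
By inclusion–exclusion, the number of valid placements is Σ_{j=0}^{3} (−1)^j C(3,j)·(5−j)!.
Computing: 120 − 72 + 18 − 2 = 64.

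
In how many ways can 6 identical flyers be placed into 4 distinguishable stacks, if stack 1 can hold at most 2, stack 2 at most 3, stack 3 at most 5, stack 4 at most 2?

34

Without the upper bounds there are C(9,3) = 84 ways to split 6 among 4 stacks.
Subtract solutions that violate a single cap (substitute x_i' = x_i − (cap_i+1)): x_1 ≥ 3 gives C(6,3) = 20; x_2 ≥ 4 gives C(5,3) = 10; x_3 ≥ 6 gives C(3,3) = 1; x_4 ≥ 3 gives C(6,3) = 20. Together 51.
Add back pairs where two caps are both exceeded: 0 + 0 + 1 + 0 + 0 + 0 = 1.
By inclusion–exclusion the count is 84 − 51 + 1 = 34.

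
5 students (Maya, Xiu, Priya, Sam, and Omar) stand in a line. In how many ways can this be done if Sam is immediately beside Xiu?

Treat {Sam, Xiu} as a single unit. There are 4 units to order, and the pair itself can be ordered 2 ways.
That gives 2 × 4! = 2 × 24 = 48.

48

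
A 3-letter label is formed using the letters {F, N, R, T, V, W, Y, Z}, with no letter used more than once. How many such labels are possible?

336

This is a permutation of 3 out of 8: P(8,3) = 8!/5!.
8 × 7 × 6 = 336.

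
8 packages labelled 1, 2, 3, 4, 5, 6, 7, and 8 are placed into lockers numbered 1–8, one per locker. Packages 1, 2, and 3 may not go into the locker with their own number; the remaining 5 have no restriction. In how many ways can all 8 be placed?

Let Aᵢ (for i ∈ {1, 2, 3}) be the placements that put package i in its forbidden locker. Any j of these fix j positions, leaving (8−j)! ways to fill the rest, and there are C(3,j) ways to pick which j.
By inclusion–exclusion, the number of valid placements is Σ_{j=0}^{3} (−1)^j C(3,j)·(8−j)!.
Computing: 40320 − 15120 + 2160 − 120 = 27240.

27240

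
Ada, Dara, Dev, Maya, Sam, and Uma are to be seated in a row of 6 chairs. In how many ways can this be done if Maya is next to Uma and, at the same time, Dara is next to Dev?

96

Treat {Maya,Uma} as one block (2 orders) and {Dara,Dev} as another (2 orders).
That leaves 4 units to arrange: 2 × 2 × 4! = 4 × 24 = 96.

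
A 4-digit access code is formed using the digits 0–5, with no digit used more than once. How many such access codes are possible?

This is a permutation of 4 out of 6: P(6,4) = 6!/2!.
6 × 5 × 4 × 3 = 360.

360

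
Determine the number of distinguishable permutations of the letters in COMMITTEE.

Letter multiplicities in COMMITTEE: C×1, E×2, I×1, M×2, O×1, T×2.
The number of distinct arrangements is 9!/(2!·2!·2!) = 362880/8 = 45360.

45360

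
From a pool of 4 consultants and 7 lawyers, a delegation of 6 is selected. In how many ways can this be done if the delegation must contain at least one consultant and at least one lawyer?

Unrestricted: C(11,6) = 462 ways to pick any 6 of the 11.
Selections missing a whole group: no consultants → C(7,6) = 7; no lawyers → C(4,6) = 0.
Both groups omitted at once is impossible, so 462 − 7 = 455.

455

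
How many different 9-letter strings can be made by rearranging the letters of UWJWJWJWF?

2520

UWJWJWJWF has 9 letters with J appearing 3 times and W appearing 4 times.
So there are 9! / (4!·3!) = 2520 distinguishable arrangements.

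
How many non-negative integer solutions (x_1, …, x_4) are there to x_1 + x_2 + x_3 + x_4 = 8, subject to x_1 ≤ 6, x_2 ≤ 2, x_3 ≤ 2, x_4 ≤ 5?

49

Without the upper bounds there are C(11,3) = 165 ways to split 8 among 4 variables.
Subtract solutions that violate a single cap (substitute x_i' = x_i − (cap_i+1)): x_1 ≥ 7 gives C(4,3) = 4; x_2 ≥ 3 gives C(8,3) = 56; x_3 ≥ 3 gives C(8,3) = 56; x_4 ≥ 6 gives C(5,3) = 10. Together 126.
Add back pairs where two caps are both exceeded: 0 + 0 + 0 + 10 + 0 + 0 = 10.
By inclusion–exclusion the count is 165 − 126 + 10 = 49.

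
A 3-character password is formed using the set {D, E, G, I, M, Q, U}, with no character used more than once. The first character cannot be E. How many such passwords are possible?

The first character has 7−1 = 6 choices (anything except E).
The remaining 2 characters are filled from the other 6 symbols without repetition: 6 × 5 = 30.
Total: 6 × 30 = 180.

180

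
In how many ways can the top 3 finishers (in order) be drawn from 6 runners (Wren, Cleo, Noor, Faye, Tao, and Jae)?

120

There are 6 choices for 1st place, 5 for 2nd, and 4 for 3rd.
That gives 6 × 5 × 4 = 120.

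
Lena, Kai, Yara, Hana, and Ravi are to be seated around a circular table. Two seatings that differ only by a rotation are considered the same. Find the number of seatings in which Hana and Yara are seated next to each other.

12

Treat {Hana, Yara} as one unit (2 internal orders) and seat the resulting 4 units around the table: (3)! circular arrangements.
So 2 × (3)! = 2 × 6 = 12.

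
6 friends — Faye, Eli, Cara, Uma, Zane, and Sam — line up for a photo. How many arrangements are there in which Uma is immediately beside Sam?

240

Place the 4 others and the Uma-Sam pair as 5 objects in a line; the pair has 2 internal arrangements.
That gives 2 × 5! = 2 × 120 = 240.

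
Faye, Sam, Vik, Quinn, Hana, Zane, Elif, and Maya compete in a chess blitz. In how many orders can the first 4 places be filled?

1680

This is an ordered selection of 4 from 8: P(8,4).
That gives 8 × 7 × 6 × 5 = 1680.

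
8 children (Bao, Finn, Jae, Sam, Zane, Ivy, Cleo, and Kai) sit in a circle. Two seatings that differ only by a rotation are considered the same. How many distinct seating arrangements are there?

Seat Bao anywhere (absorbing the rotational symmetry), then permute the other 7: (7)! = 5040.

5040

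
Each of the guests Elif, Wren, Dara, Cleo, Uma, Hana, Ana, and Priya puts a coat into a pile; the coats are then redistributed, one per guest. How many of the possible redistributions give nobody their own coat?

14833

This is the derangement count D_8: permutations of 8 items with no fixed point.
By inclusion–exclusion this is Σ_{j=0}^{8} (−1)^j C(8,j)·(8−j)!.
Computing: 40320 − 40320 + 20160 − 6720 + 1680 − 336 + 56 − 8 + 1 = 14833.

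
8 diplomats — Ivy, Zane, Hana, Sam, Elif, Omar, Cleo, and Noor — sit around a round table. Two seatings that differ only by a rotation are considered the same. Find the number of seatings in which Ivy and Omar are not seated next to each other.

All circular seatings of 8 people number (7)! = 5040.
Seatings with Ivy beside Omar: treat them as a block with 2 internal orders, giving 2 × (6)! = 1440.
Subtracting, 5040 − 1440 = 3600.

3600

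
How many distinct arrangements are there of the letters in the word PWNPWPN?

PWNPWPN has 7 letters with N appearing twice, P appearing 3 times, and W appearing twice.
So there are 7! / (3!·2!·2!) = 210 distinguishable arrangements.

210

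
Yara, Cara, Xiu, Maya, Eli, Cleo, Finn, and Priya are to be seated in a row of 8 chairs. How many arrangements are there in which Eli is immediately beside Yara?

Treat {Eli, Yara} as a single unit. There are 7 units to order, and the pair itself can be ordered 2 ways.
So the count is 2·(7)! = 10080.

10080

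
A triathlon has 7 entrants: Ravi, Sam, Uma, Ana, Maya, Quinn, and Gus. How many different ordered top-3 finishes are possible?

There are 7 choices for 1st place, 6 for 2nd, and 5 for 3rd.
That gives 7 × 6 × 5 = 210.

210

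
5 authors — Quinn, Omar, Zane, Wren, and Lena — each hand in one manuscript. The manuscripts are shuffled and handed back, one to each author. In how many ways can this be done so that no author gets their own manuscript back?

This is the derangement count D_5: permutations of 5 items with no fixed point.
By inclusion–exclusion this is Σ_{j=0}^{5} (−1)^j C(5,j)·(5−j)!.
Computing: 120 − 120 + 60 − 20 + 5 − 1 = 44.

44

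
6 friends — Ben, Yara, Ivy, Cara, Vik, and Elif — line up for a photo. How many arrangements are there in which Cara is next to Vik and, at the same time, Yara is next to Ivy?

Treat {Cara,Vik} as one block (2 orders) and {Yara,Ivy} as another (2 orders).
That leaves 4 units to arrange: 2 × 2 × 4! = 4 × 24 = 96.

96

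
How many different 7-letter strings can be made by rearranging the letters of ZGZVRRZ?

420

Letter multiplicities in ZGZVRRZ: G×1, R×2, V×1, Z×3.
Dividing 7! = 5040 by 3!·2! = 12 for the repeated letters gives 420.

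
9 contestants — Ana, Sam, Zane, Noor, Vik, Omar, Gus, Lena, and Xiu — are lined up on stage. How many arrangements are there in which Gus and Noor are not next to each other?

282240

There are 9! = 362880 arrangements in all. If Gus and Noor are adjacent, merging them into one block gives 2·(8)! = 80640 arrangements.
Complementary counting: 362880 − 80640 = 282240.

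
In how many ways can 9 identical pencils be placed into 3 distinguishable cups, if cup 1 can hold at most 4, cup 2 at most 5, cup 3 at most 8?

Without the upper bounds there are C(11,2) = 55 ways to split 9 among 3 cups.
Subtract solutions that violate a single cap (substitute x_i' = x_i − (cap_i+1)): x_1 ≥ 5 gives C(6,2) = 15; x_2 ≥ 6 gives C(5,2) = 10; x_3 ≥ 9 gives C(2,2) = 1. Together 26.
No two caps can be exceeded simultaneously, so the pair terms are all 0.
By inclusion–exclusion the count is 55 − 26 + 0 = 29.

29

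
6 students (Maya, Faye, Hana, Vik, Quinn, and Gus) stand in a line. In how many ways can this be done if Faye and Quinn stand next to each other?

240

Treat {Faye, Quinn} as a single unit. There are 5 units to order, and the pair itself can be ordered 2 ways.
So the count is 2·(5)! = 240.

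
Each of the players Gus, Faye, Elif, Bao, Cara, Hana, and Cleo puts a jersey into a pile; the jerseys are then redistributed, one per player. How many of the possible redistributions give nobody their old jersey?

1854

This is the derangement count D_7: permutations of 7 items with no fixed point.
By inclusion–exclusion this is Σ_{j=0}^{7} (−1)^j C(7,j)·(7−j)!.
Computing: 5040 − 5040 + 2520 − 840 + 210 − 42 + 7 − 1 = 1854.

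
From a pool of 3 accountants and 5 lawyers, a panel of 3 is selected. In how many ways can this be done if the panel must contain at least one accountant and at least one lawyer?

45

Unrestricted: C(8,3) = 56 ways to pick any 3 of the 8.
Selections missing a whole group: no accountants → C(5,3) = 10; no lawyers → C(3,3) = 1.
Both groups omitted at once is impossible, so 56 − 11 = 45.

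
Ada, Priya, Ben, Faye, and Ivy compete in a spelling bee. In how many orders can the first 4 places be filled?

This is an ordered selection of 4 from 5: P(5,4).
That gives 5 × 4 × 3 × 2 = 120.

120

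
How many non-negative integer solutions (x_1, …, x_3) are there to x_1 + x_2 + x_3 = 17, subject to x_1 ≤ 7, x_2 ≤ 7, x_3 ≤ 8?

21

Ignoring the caps, the number of non-negative solutions to x_1+…+x_3 = 17 is C(19,2) = 171.
Subtract solutions that violate a single cap (substitute x_i' = x_i − (cap_i+1)): x_1 ≥ 8 gives C(11,2) = 55; x_2 ≥ 8 gives C(11,2) = 55; x_3 ≥ 9 gives C(10,2) = 45. Together 155.
Add back pairs where two caps are both exceeded: 3 + 1 + 1 = 5.
By inclusion–exclusion the count is 171 − 155 + 5 = 21.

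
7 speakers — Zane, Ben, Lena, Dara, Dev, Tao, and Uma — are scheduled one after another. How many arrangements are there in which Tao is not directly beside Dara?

3600

There are 7! = 5040 arrangements in all. If Tao and Dara are adjacent, merging them into one block gives 2·(6)! = 1440 arrangements.
So 5040 − 1440 = 3600 arrangements keep them apart.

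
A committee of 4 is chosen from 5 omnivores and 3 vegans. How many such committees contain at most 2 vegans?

Split by how many vegans are chosen (0 through 2).
Sum: C(3,0)·C(5,4) + C(3,1)·C(5,3) + C(3,2)·C(5,2) = 5 + 30 + 30 = 65.

65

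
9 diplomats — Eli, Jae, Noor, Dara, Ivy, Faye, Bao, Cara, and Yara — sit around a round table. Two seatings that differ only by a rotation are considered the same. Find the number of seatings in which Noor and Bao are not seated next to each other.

30240

All circular seatings of 9 people number (8)! = 40320.
Those with Noor next to Bao: fuse the pair into one unit and seat 8 units around a circle — 2·(7)! = 10080.
Subtracting, 40320 − 10080 = 30240.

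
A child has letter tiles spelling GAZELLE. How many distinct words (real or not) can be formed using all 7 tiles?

1260

Letter multiplicities in GAZELLE: A×1, E×2, G×1, L×2, Z×1.
Dividing 7! = 5040 by 2!·2! = 4 for the repeated letters gives 1260.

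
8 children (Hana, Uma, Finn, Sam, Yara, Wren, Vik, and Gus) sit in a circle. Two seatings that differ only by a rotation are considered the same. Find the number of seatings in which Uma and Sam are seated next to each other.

Treat {Uma, Sam} as one unit (2 internal orders) and seat the resulting 7 units around the table: (6)! circular arrangements.
So 2 × (6)! = 2 × 720 = 1440.

1440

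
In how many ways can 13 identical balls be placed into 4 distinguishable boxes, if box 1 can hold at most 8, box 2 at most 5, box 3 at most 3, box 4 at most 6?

Ignoring the caps, the number of non-negative solutions to x_1+…+x_4 = 13 is C(16,3) = 560.
Subtract solutions that violate a single cap (substitute x_i' = x_i − (cap_i+1)): x_1 ≥ 9 gives C(7,3) = 35; x_2 ≥ 6 gives C(10,3) = 120; x_3 ≥ 4 gives C(12,3) = 220; x_4 ≥ 7 gives C(9,3) = 84. Together 459.
Add back pairs where two caps are both exceeded: 0 + 1 + 0 + 20 + 1 + 10 = 32.
By inclusion–exclusion the count is 560 − 459 + 32 = 133.

133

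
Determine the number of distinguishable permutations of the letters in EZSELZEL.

EZSELZEL has 8 letters with E appearing 3 times, L appearing twice, and Z appearing twice.
The number of distinct arrangements is 8!/(3!·2!·2!) = 40320/24 = 1680.

1680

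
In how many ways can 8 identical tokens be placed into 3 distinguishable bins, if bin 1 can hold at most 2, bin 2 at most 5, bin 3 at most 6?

Without the upper bounds there are C(10,2) = 45 ways to split 8 among 3 bins.
Subtract solutions that violate a single cap (substitute x_i' = x_i − (cap_i+1)): x_1 ≥ 3 gives C(7,2) = 21; x_2 ≥ 6 gives C(4,2) = 6; x_3 ≥ 7 gives C(3,2) = 3. Together 30.
No two caps can be exceeded simultaneously, so the pair terms are all 0.
By inclusion–exclusion the count is 45 − 30 + 0 = 15.

15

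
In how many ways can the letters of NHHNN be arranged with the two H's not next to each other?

6

There are 5!/(3!·2!) = 10 arrangements of NHHNN in total.
Arrangements with the H's together: treat HH as one letter, giving (4)!/(3!) = 4.
Hence 10 − 4 = 6.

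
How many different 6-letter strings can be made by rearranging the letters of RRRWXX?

RRRWXX has 6 letters with R appearing 3 times and X appearing twice.
The number of distinct arrangements is 6!/(3!·2!) = 720/12 = 60.

60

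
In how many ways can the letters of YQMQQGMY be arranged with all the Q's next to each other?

180

Treat the 3 copies of Q as a single block. The multiset to arrange is then {QQQ, G, M, M, Y, Y}, 6 items in all.
That gives (6)!/(2!·2!) = 180 arrangements.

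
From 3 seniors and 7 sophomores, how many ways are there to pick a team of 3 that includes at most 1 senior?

98

Split by how many seniors are chosen (0 through 1).
Sum: C(3,0)·C(7,3) + C(3,1)·C(7,2) = 35 + 63 = 98.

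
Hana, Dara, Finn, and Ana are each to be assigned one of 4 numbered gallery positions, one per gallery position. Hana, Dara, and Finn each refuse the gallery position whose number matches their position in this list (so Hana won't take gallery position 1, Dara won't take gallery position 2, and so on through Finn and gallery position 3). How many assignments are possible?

Let Aᵢ (for i ∈ {1, 2, 3}) be the placements that put person i in their forbidden gallery position. Any j of these fix j positions, leaving (4−j)! ways to fill the rest, and there are C(3,j) ways to pick which j.
By inclusion–exclusion, the number of valid placements is Σ_{j=0}^{3} (−1)^j C(3,j)·(4−j)!.
Computing: 24 − 18 + 6 − 1 = 11.

11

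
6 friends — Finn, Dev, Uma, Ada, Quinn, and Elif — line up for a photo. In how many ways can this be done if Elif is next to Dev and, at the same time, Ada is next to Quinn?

96

Treat {Elif,Dev} as one block (2 orders) and {Ada,Quinn} as another (2 orders).
That leaves 4 units to arrange: 2 × 2 × 4! = 4 × 24 = 96.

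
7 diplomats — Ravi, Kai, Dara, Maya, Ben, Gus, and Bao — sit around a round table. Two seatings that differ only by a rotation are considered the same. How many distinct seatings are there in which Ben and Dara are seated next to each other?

240

Treat {Ben, Dara} as one unit (2 internal orders) and seat the resulting 6 units around the table: (5)! circular arrangements.
So 2 × (5)! = 2 × 120 = 240.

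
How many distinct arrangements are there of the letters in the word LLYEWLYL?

840

Letter multiplicities in LLYEWLYL: E×1, L×4, W×1, Y×2.
Dividing 8! = 40320 by 4!·2! = 48 for the repeated letters gives 840.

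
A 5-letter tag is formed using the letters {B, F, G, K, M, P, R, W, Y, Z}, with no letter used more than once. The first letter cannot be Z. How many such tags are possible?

27216

The first letter has 10−1 = 9 choices (anything except Z).
The remaining 4 letters are filled from the other 9 symbols without repetition: 9 × 8 × 7 × 6 = 3024.
Total: 9 × 3024 = 27216.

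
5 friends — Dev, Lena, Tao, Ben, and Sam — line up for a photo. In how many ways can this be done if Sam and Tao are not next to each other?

72

Of the 5! = 120 arrangements, those with Sam and Tao adjacent number 2 × 4! = 48 (treat the pair as a block with 2 internal orders).
Complementary counting: 120 − 48 = 72.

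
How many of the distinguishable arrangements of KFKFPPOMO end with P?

With the last slot taken by P, it remains to arrange the other 8 letters (KFKFPOMO).
Those 8 letters have F appearing twice, K appearing twice, and O appearing twice, giving (8)!/(2!·2!·2!) = 5040.

5040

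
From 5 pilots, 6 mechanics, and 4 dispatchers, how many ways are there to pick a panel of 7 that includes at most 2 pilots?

Split by how many pilots are chosen (0 through 2).
Sum: C(5,0)·C(10,7) + C(5,1)·C(10,6) + C(5,2)·C(10,5) = 120 + 1050 + 2520 = 3690.

3690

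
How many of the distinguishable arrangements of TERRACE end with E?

With the last slot taken by E, it remains to arrange the other 6 letters (TRRACE).
Those 6 letters have R appearing twice, giving (6)!/(2!) = 360.

360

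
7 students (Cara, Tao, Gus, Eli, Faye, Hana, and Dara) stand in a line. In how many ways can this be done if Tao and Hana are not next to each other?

Of the 7! = 5040 arrangements, those with Tao and Hana adjacent number 2 × 6! = 1440 (treat the pair as a block with 2 internal orders).
So 5040 − 1440 = 3600 arrangements keep them apart.

3600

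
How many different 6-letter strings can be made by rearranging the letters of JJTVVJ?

60

JJTVVJ has 6 letters with J appearing 3 times and V appearing twice.
The number of distinct arrangements is 6!/(3!·2!) = 720/12 = 60.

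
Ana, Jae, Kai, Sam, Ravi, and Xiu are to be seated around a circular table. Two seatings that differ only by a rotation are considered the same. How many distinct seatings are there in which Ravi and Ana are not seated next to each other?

72

All circular seatings of 6 people number (5)! = 120.
Seatings with Ravi beside Ana: treat them as a block with 2 internal orders, giving 2 × (4)! = 48.
Subtracting, 120 − 48 = 72.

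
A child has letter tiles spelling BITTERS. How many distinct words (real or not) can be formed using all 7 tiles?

BITTERS has 7 letters with T appearing twice.
So there are 7! / (2!) = 2520 distinguishable arrangements.

2520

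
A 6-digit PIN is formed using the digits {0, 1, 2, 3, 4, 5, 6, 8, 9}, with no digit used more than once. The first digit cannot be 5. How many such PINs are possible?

The first digit has 9−1 = 8 choices (anything except 5).
The remaining 5 digits are filled from the other 8 symbols without repetition: 8 × 7 × 6 × 5 × 4 = 6720.
Total: 8 × 6720 = 53760.

53760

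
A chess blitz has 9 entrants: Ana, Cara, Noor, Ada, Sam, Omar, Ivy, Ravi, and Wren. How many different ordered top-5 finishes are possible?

15120

This is an ordered selection of 5 from 9: P(9,5).
That gives 9 × 8 × 7 × 6 × 5 = 15120.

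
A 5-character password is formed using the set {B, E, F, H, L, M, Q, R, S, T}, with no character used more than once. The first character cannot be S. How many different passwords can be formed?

The first character has 10−1 = 9 choices (anything except S).
The remaining 4 characters are filled from the other 9 symbols without repetition: 9 × 8 × 7 × 6 = 3024.
Total: 9 × 3024 = 27216.

27216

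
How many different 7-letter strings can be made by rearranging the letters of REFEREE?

REFEREE has 7 letters with E appearing 4 times and R appearing twice.
The number of distinct arrangements is 7!/(4!·2!) = 5040/48 = 105.

105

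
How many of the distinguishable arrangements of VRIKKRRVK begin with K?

Fix K in the first position and arrange the remaining 8 letters.
Those 8 letters have K appearing twice, R appearing 3 times, and V appearing twice, giving (8)!/(3!·2!·2!) = 1680.

1680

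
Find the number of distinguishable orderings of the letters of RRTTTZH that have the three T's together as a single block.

60

Treat the 3 copies of T as a single block. The multiset to arrange is then {TTT, H, R, R, Z}, 5 items in all.
That gives (5)!/(2!) = 60 arrangements.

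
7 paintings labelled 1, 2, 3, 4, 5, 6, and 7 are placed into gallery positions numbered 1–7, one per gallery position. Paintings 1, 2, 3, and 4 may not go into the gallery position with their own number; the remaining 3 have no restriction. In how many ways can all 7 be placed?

2790

Let Aᵢ (for 1 ≤ i ≤ 4) be the placements that put painting i in its forbidden gallery position. Any j of these fix j positions, leaving (7−j)! ways to fill the rest, and there are C(4,j) ways to pick which j.
By inclusion–exclusion, the number of valid placements is Σ_{j=0}^{4} (−1)^j C(4,j)·(7−j)!.
Computing: 5040 − 2880 + 720 − 96 + 6 = 2790.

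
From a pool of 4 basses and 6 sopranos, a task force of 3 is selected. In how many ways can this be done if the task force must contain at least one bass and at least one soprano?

96

Unrestricted: C(10,3) = 120 ways to pick any 3 of the 10.
Selections missing a whole group: no basses → C(6,3) = 20; no sopranos → C(4,3) = 4.
Both groups omitted at once is impossible, so 120 − 24 = 96.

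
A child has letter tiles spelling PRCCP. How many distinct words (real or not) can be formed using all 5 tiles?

Letter multiplicities in PRCCP: C×2, P×2, R×1.
Dividing 5! = 120 by 2!·2! = 4 for the repeated letters gives 30.

30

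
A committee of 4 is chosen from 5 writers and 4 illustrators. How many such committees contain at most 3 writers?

121

Split by how many writers are chosen (0 through 3).
Sum: C(5,0)·C(4,4) + C(5,1)·C(4,3) + C(5,2)·C(4,2) + C(5,3)·C(4,1) = 1 + 20 + 60 + 40 = 121.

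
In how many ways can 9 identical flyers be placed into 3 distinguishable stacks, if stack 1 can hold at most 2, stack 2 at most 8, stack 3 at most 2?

Ignoring the caps, the number of non-negative solutions to x_1+…+x_3 = 9 is C(11,2) = 55.
Subtract solutions that violate a single cap (substitute x_i' = x_i − (cap_i+1)): x_1 ≥ 3 gives C(8,2) = 28; x_2 ≥ 9 gives C(2,2) = 1; x_3 ≥ 3 gives C(8,2) = 28. Together 57.
Add back pairs where two caps are both exceeded: 0 + 10 + 0 = 10.
By inclusion–exclusion the count is 55 − 57 + 10 = 8.

8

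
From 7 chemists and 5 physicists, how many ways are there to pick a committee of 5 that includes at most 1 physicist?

196

Split by how many physicists are chosen (0 through 1).
Sum: C(5,0)·C(7,5) + C(5,1)·C(7,4) = 21 + 175 = 196.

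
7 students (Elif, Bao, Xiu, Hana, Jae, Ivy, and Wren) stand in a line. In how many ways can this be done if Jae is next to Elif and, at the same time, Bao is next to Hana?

Treat {Jae,Elif} as one block (2 orders) and {Bao,Hana} as another (2 orders).
That leaves 5 units to arrange: 2 × 2 × 5! = 4 × 120 = 480.

480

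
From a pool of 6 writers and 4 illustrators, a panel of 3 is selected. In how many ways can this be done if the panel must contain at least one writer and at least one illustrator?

Total 3-person selections from all 10: C(10,3) = 120.
Selections missing a whole group: no writers → C(4,3) = 4; no illustrators → C(6,3) = 20.
Both groups omitted at once is impossible, so 120 − 24 = 96.

96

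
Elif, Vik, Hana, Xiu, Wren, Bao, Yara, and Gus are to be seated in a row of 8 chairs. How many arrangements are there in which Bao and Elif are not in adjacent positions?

30240

Of the 8! = 40320 arrangements, those with Bao and Elif adjacent number 2 × 7! = 10080 (treat the pair as a block with 2 internal orders).
So 40320 − 10080 = 30240 arrangements keep them apart.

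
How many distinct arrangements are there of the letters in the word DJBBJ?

30

Letter multiplicities in DJBBJ: B×2, D×1, J×2.
The number of distinct arrangements is 5!/(2!·2!) = 120/4 = 30.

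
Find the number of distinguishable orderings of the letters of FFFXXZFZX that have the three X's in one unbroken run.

105

Treat the 3 copies of X as a single block. The multiset to arrange is then {XXX, F, F, F, F, Z, Z}, 7 items in all.
That gives (7)!/(4!·2!) = 105 arrangements.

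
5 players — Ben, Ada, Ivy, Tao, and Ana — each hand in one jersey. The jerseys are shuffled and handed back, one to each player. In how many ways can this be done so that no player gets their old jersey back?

44

This is the derangement count D_5: permutations of 5 items with no fixed point.
By inclusion–exclusion this is Σ_{j=0}^{5} (−1)^j C(5,j)·(5−j)!.
Computing: 120 − 120 + 60 − 20 + 5 − 1 = 44.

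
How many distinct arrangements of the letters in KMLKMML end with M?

With the last slot taken by M, it remains to arrange the other 6 letters (KLKMML).
Those 6 letters have K appearing twice, L appearing twice, and M appearing twice, giving (6)!/(2!·2!·2!) = 90.

90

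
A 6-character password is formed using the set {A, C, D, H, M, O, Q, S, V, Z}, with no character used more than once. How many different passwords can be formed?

151200

Choose and order 6 of the 10 symbols: the first character has 10 options, the next 9, and so on down to 5.
10 × 9 × 8 × 7 × 6 × 5 = 151200.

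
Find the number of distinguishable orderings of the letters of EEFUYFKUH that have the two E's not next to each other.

35280

Total arrangements of EEFUYFKUH: 9!/(2!·2!·2!) = 45360.
If the two E's are adjacent, glue them into one block, leaving 8 items to arrange: (8)!/(2!·2!) = 10080 ways.
Hence 45360 − 10080 = 35280.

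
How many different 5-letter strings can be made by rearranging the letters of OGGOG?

Letter multiplicities in OGGOG: G×3, O×2.
The number of distinct arrangements is 5!/(3!·2!) = 120/12 = 10.

10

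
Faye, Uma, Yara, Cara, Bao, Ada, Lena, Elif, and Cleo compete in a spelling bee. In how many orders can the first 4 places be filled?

3024

This is an ordered selection of 4 from 9: P(9,4).
That gives 9 × 8 × 7 × 6 = 3024.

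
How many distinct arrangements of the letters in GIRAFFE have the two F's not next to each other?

There are 7!/(2!) = 2520 arrangements of GIRAFFE in total.
If the two F's are adjacent, glue them into one block, leaving 6 items to arrange: (6)! = 720 ways.
Subtracting, 2520 − 720 = 1800 arrangements keep the F's apart.

1800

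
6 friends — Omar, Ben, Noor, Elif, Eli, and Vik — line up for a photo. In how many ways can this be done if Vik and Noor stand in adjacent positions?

Glue Vik and Noor into one block (2 internal orders), leaving 5 units to arrange in a row.
So the count is 2·(5)! = 240.

240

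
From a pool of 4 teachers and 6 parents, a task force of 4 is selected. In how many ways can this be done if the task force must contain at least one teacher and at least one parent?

With no constraint there are C(10,4) = 210 possible selections.
Subtract selections that omit an entire group: no teachers → C(6,4) = 15; no parents → C(4,4) = 1.
Both groups omitted at once is impossible, so 210 − 16 = 194.

194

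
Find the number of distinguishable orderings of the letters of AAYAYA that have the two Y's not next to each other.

10

Total arrangements of AAYAYA: 6!/(4!·2!) = 15.
Arrangements with the Y's together: treat YY as one letter, giving (5)!/(4!) = 5.
Subtracting, 15 − 5 = 10 arrangements keep the Y's apart.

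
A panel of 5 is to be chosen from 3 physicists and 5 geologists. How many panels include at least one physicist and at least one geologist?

Unrestricted: C(8,5) = 56 ways to pick any 5 of the 8.
Subtract selections that omit an entire group: no physicists → C(5,5) = 1; no geologists → C(3,5) = 0.
Both groups omitted at once is impossible, so 56 − 1 = 55.

55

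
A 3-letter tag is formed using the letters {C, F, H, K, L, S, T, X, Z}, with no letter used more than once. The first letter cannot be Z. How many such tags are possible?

The first letter has 9−1 = 8 choices (anything except Z).
The remaining 2 letters are filled from the other 8 symbols without repetition: 8 × 7 = 56.
Total: 8 × 56 = 448.

448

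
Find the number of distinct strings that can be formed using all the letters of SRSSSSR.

The 7 letters of SRSSSSR have repeats: R appearing twice and S appearing 5 times.
The number of distinct arrangements is 7!/(5!·2!) = 5040/240 = 21.

21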